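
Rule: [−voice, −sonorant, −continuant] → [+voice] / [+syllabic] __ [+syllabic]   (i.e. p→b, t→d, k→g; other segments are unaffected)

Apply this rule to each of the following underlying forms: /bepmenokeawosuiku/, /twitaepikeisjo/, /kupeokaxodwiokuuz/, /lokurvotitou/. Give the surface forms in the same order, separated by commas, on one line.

/bepmenokeawosuiku/: /k/ is a voiceless stop between vowels /o/ and /e/, so it voices to [g]. /k/ is a voiceless stop between vowels /i/ and /u/, so it voices to [g]. → [bepmenogeawosuigu].
/twitaepikeisjo/: /t/ is a voiceless stop between vowels /i/ and /a/, so it voices to [d]. /p/ is a voiceless stop between vowels /e/ and /i/, so it voices to [b]. /k/ is a voiceless stop between vowels /i/ and /e/, so it voices to [g]. → [twidaebigeisjo].
/kupeokaxodwiokuuz/: /p/ is a voiceless stop between vowels /u/ and /e/, so it voices to [b]. /k/ is a voiceless stop between vowels /o/ and /a/, so it voices to [g]. /k/ is a voiceless stop between vowels /o/ and /u/, so it voices to [g]. → [kubeogaxodwioguuz].
/lokurvotitou/: /k/ is a voiceless stop between vowels /o/ and /u/, so it voices to [g]. /t/ is a voiceless stop between vowels /o/ and /i/, so it voices to [d]. /t/ is a voiceless stop between vowels /i/ and /o/, so it voices to [d]. → [logurvodidou].

bepmenogeawosuigu, twidaebigeisjo, kubeogaxodwioguuz, logurvodidou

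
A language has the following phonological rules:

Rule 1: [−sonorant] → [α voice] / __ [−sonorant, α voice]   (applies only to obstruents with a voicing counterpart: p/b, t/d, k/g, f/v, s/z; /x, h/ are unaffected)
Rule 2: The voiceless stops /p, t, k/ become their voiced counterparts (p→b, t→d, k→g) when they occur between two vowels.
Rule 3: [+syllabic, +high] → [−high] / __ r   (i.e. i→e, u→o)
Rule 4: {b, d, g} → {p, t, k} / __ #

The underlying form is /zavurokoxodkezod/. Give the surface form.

Rule 1 (regressive voicing assimilation): /d/ precedes the voiceless obstruent /k/, so it devoices to [t] by assimilation. /zavurokoxodkezod/ → zavurokoxotkezod.
Rule 2 (intervocalic voicing): /k/ is a voiceless stop between vowels /o/ and /o/, so it voices to [g]. /zavurokoxotkezod/ → zavurogoxotkezod.
Rule 3 (pre-rhotic lowering): /u/ is a high vowel immediately before /r/, so it lowers to [o]. /zavurogoxotkezod/ → zavorogoxotkezod.
Rule 4 (final devoicing): /d/ is a voiced stop in word-final position, so it devoices to [t]. /zavorogoxotkezod/ → zavorogoxotkezot.

zavorogoxotkezot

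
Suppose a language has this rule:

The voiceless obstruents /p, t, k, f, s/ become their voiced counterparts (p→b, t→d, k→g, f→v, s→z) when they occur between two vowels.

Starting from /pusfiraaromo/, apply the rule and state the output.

pusfiraaromo

No segment of /pusfiraaromo/ meets the structural description of the rule, so the form surfaces unchanged.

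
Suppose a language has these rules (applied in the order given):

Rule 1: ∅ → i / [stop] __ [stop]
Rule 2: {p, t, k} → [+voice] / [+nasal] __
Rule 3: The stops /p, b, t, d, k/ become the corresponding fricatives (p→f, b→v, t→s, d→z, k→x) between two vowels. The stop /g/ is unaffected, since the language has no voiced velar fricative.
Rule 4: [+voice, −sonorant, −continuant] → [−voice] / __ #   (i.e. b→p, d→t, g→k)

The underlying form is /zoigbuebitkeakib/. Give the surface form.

Rule 1 (stop-cluster i-epenthesis): /g/ and /b/ form a stop–stop cluster, so [i] is inserted between them. /t/ and /k/ form a stop–stop cluster, so [i] is inserted between them. /zoigbuebitkeakib/ → zoigibuebitikeakib.
Rule 2 (post-nasal voicing): no segment meets the environment; /zoigibuebitikeakib/ is unchanged.
Rule 3 (intervocalic spirantization): /b/ is a stop between vowels /i/ and /u/, so it spirantizes to the fricative [v]. /b/ is a stop between vowels /e/ and /i/, so it spirantizes to the fricative [v]. /t/ is a stop between vowels /i/ and /i/, so it spirantizes to the fricative [s]. /k/ is a stop between vowels /i/ and /e/, so it spirantizes to the fricative [x]. /k/ is a stop between vowels /a/ and /i/, so it spirantizes to the fricative [x]. /zoigibuebitikeakib/ → zoigivuevisixeaxib.
Rule 4 (final devoicing): /b/ is a voiced stop in word-final position, so it devoices to [p]. /zoigivuevisixeaxib/ → zoigivuevisixeaxip.

zoigivuevisixeaxip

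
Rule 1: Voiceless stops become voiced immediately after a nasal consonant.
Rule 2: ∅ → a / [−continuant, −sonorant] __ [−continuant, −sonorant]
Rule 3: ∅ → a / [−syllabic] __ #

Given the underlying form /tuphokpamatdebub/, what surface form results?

tuphokapamatadebuba

Rule 1 (post-nasal voicing): no segment meets the environment; /tuphokpamatdebub/ is unchanged.
Rule 2 (stop-cluster a-epenthesis): /k/ and /p/ form a stop–stop cluster, so [a] is inserted between them. /t/ and /d/ form a stop–stop cluster, so [a] is inserted between them. /tuphokpamatdebub/ → tuphokapamatadebub.
Rule 3 (final a-epenthesis): the form ends in the consonant /b/, so [a] is inserted word-finally. /tuphokapamatadebub/ → tuphokapamatadebuba.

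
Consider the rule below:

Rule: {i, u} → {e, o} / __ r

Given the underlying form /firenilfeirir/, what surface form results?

/i/ is a high vowel immediately before /r/, so it lowers to [e].
/i/ is a high vowel immediately before /r/, so it lowers to [e].
/i/ is a high vowel immediately before /r/, so it lowers to [e].
The other instance of /i/ does not occur in the required environment and remains unchanged.
Surface form: [ferenilfeerer].

ferenilfeerer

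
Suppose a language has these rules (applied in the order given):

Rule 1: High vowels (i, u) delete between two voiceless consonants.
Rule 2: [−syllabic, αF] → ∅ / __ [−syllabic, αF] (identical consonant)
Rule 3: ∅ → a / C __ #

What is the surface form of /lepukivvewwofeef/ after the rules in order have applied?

Rule 1 (high vowel syncope): /u/ is a high vowel flanked by voiceless consonants /p/ and /k/, so it deletes. /lepukivvewwofeef/ → lepkivvewwofeef.
Rule 2 (degemination): /vv/ is a geminate; the first /v/ deletes. /ww/ is a geminate; the first /w/ deletes. /lepkivvewwofeef/ → lepkivewofeef.
Rule 3 (final a-epenthesis): the form ends in the consonant /f/, so [a] is inserted word-finally. /lepkivewofeef/ → lepkivewofeefa.

lepkivewofeefa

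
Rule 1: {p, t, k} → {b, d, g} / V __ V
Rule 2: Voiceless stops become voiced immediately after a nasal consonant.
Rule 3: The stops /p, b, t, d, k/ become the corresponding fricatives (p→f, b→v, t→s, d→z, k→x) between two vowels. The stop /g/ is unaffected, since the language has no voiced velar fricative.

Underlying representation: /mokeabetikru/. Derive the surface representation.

mogeavezikru

Rule 1 (intervocalic voicing): /k/ is a voiceless stop between vowels /o/ and /e/, so it voices to [g]. /t/ is a voiceless stop between vowels /e/ and /i/, so it voices to [d]. /mokeabetikru/ → mogeabedikru.
Rule 2 (post-nasal voicing): no segment meets the environment; /mogeabedikru/ is unchanged.
Rule 3 (intervocalic spirantization): /b/ is a stop between vowels /a/ and /e/, so it spirantizes to the fricative [v]. /d/ is a stop between vowels /e/ and /i/, so it spirantizes to the fricative [z]. /mogeabedikru/ → mogeavezikru.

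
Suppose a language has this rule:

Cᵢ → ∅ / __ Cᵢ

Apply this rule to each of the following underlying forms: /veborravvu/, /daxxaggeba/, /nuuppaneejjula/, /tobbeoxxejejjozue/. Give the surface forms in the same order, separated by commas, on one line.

veboravu, daxageba, nuupaneejula, tobeoxejejozue

/veborravvu/: /rr/ is a geminate; the first /r/ deletes. /vv/ is a geminate; the first /v/ deletes. → [veboravu].
/daxxaggeba/: /xx/ is a geminate; the first /x/ deletes. /gg/ is a geminate; the first /g/ deletes. → [daxageba].
/nuuppaneejjula/: /pp/ is a geminate; the first /p/ deletes. /jj/ is a geminate; the first /j/ deletes. → [nuupaneejula].
/tobbeoxxejejjozue/: /bb/ is a geminate; the first /b/ deletes. /xx/ is a geminate; the first /x/ deletes. /jj/ is a geminate; the first /j/ deletes. → [tobeoxejejozue].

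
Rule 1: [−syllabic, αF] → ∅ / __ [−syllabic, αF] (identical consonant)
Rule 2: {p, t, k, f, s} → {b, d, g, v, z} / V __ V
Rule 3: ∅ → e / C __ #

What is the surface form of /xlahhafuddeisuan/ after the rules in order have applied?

Rule 1 (degemination): /hh/ is a geminate; the first /h/ deletes. /dd/ is a geminate; the first /d/ deletes. /xlahhafuddeisuan/ → xlahafudeisuan.
Rule 2 (intervocalic voicing): /f/ is a voiceless obstruent between vowels /a/ and /u/, so it voices to [v]. /s/ is a voiceless obstruent between vowels /i/ and /u/, so it voices to [z]. /xlahafudeisuan/ → xlahavudeizuan.
Rule 3 (final e-epenthesis): the form ends in the consonant /n/, so [e] is inserted word-finally. /xlahavudeizuan/ → xlahavudeizuane.

xlahavudeizuane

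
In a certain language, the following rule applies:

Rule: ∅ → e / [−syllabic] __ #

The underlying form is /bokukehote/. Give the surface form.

bokukehote

No segment of /bokukehote/ meets the structural description of the rule, so the form surfaces unchanged.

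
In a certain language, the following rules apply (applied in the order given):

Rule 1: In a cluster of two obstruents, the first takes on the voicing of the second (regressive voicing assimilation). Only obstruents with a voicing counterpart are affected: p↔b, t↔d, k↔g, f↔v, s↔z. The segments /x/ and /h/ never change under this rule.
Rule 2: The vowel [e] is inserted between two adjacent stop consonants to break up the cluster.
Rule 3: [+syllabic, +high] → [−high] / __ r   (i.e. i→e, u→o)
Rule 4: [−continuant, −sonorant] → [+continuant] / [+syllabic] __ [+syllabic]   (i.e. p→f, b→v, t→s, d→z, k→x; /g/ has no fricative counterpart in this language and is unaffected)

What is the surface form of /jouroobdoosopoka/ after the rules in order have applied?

jooroovezoosofoxa

Rule 1 (regressive voicing assimilation): no segment meets the environment; /jouroobdoosopoka/ is unchanged.
Rule 2 (stop-cluster e-epenthesis): /b/ and /d/ form a stop–stop cluster, so [e] is inserted between them. /jouroobdoosopoka/ → jouroobedoosopoka.
Rule 3 (pre-rhotic lowering): /u/ is a high vowel immediately before /r/, so it lowers to [o]. /jouroobedoosopoka/ → jooroobedoosopoka.
Rule 4 (intervocalic spirantization): /b/ is a stop between vowels /o/ and /e/, so it spirantizes to the fricative [v]. /d/ is a stop between vowels /e/ and /o/, so it spirantizes to the fricative [z]. /p/ is a stop between vowels /o/ and /o/, so it spirantizes to the fricative [f]. /k/ is a stop between vowels /o/ and /a/, so it spirantizes to the fricative [x]. /jooroobedoosopoka/ → jooroovezoosofoxa.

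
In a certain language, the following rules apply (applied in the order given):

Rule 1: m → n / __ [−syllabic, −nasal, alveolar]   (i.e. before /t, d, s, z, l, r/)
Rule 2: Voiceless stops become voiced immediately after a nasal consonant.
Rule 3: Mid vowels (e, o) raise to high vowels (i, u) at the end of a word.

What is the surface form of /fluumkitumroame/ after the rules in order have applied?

fluumgitunroami

Rule 1 (nasal place assimilation): /m/ precedes the alveolar consonant /r/, so it assimilates in place to [n]. /fluumkitumroame/ → fluumkitunroame.
Rule 2 (post-nasal voicing): /k/ is a voiceless stop immediately after the nasal /m/, so it voices to [g]. /fluumkitunroame/ → fluumgitunroame.
Rule 3 (final vowel raising): /e/ is a mid vowel in word-final position, so it raises to [i]. /fluumgitunroame/ → fluumgitunroami.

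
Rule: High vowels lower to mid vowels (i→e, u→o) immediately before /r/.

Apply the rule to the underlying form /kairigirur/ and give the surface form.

/i/ is a high vowel immediately before /r/, so it lowers to [e].
/i/ is a high vowel immediately before /r/, so it lowers to [e].
/u/ is a high vowel immediately before /r/, so it lowers to [o].
Surface form: [kaerigeror].

kaerigeror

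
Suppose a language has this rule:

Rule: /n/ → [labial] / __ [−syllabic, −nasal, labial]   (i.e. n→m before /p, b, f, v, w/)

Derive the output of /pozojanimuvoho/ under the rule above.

No segment of /pozojanimuvoho/ meets the structural description of the rule, so the form surfaces unchanged.

pozojanimuvoho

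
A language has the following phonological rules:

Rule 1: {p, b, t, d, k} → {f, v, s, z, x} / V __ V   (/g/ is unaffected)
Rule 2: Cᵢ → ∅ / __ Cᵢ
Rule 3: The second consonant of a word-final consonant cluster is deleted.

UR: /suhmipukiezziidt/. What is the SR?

suhmifuxieziid

Rule 1 (intervocalic spirantization): /p/ is a stop between vowels /i/ and /u/, so it spirantizes to the fricative [f]. /k/ is a stop between vowels /u/ and /i/, so it spirantizes to the fricative [x]. /suhmipukiezziidt/ → suhmifuxiezziidt.
Rule 2 (degemination): /zz/ is a geminate; the first /z/ deletes. /suhmifuxiezziidt/ → suhmifuxieziidt.
Rule 3 (final cluster simplification): /t/ is the second consonant of a word-final cluster /dt/, so it deletes. /suhmifuxieziidt/ → suhmifuxieziid.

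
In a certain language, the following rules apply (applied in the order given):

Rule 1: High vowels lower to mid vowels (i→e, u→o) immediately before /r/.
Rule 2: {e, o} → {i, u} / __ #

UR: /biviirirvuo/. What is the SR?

bivierervuu

Rule 1 (pre-rhotic lowering): /i/ is a high vowel immediately before /r/, so it lowers to [e]. /i/ is a high vowel immediately before /r/, so it lowers to [e]. /biviirirvuo/ → bivierervuo.
Rule 2 (final vowel raising): /o/ is a mid vowel in word-final position, so it raises to [u]. /bivierervuo/ → bivierervuu.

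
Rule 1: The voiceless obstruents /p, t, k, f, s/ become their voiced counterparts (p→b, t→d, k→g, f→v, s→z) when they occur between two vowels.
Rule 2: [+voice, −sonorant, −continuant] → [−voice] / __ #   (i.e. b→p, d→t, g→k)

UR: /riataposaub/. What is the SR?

riadabozaup

Rule 1 (intervocalic voicing): /t/ is a voiceless obstruent between vowels /a/ and /a/, so it voices to [d]. /p/ is a voiceless obstruent between vowels /a/ and /o/, so it voices to [b]. /s/ is a voiceless obstruent between vowels /o/ and /a/, so it voices to [z]. /riataposaub/ → riadabozaub.
Rule 2 (final devoicing): /b/ is a voiced stop in word-final position, so it devoices to [p]. /riadabozaub/ → riadabozaup.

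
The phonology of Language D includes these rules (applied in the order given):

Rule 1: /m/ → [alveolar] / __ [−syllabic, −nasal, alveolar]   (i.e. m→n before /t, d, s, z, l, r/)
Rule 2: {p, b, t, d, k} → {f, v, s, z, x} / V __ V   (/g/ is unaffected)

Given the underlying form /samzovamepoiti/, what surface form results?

sanzovamefoisi

Rule 1 (nasal place assimilation): /m/ precedes the alveolar consonant /z/, so it assimilates in place to [n]. /samzovamepoiti/ → sanzovamepoiti.
Rule 2 (intervocalic spirantization): /p/ is a stop between vowels /e/ and /o/, so it spirantizes to the fricative [f]. /t/ is a stop between vowels /i/ and /i/, so it spirantizes to the fricative [s]. /sanzovamepoiti/ → sanzovamefoisi.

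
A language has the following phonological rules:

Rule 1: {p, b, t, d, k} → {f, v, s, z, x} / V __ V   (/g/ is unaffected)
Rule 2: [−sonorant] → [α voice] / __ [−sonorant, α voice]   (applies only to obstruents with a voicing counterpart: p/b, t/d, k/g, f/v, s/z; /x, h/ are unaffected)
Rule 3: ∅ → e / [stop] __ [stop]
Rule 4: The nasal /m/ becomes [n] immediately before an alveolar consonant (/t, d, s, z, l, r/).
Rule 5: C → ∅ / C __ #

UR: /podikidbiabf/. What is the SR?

pozixidebiap

Rule 1 (intervocalic spirantization): /d/ is a stop between vowels /o/ and /i/, so it spirantizes to the fricative [z]. /k/ is a stop between vowels /i/ and /i/, so it spirantizes to the fricative [x]. /podikidbiabf/ → pozixidbiabf.
Rule 2 (regressive voicing assimilation): /b/ precedes the voiceless obstruent /f/, so it devoices to [p] by assimilation. /pozixidbiabf/ → pozixidbiapf.
Rule 3 (stop-cluster e-epenthesis): /d/ and /b/ form a stop–stop cluster, so [e] is inserted between them. /pozixidbiapf/ → pozixidebiapf.
Rule 4 (nasal place assimilation): no segment meets the environment; /pozixidebiapf/ is unchanged.
Rule 5 (final cluster simplification): /f/ is the second consonant of a word-final cluster /pf/, so it deletes. /pozixidebiapf/ → pozixidebiap.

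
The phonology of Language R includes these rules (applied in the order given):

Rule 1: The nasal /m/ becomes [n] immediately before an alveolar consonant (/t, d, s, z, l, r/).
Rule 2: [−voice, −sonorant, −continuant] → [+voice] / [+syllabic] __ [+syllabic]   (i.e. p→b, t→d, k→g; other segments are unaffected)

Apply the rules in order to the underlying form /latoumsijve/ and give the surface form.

Rule 1 (nasal place assimilation): /m/ precedes the alveolar consonant /s/, so it assimilates in place to [n]. /latoumsijve/ → latounsijve.
Rule 2 (intervocalic voicing): /t/ is a voiceless stop between vowels /a/ and /o/, so it voices to [d]. /latounsijve/ → ladounsijve.

ladounsijve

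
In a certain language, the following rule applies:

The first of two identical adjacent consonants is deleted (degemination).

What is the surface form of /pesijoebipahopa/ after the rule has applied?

No segment of /pesijoebipahopa/ meets the structural description of the rule, so the form surfaces unchanged.

pesijoebipahopa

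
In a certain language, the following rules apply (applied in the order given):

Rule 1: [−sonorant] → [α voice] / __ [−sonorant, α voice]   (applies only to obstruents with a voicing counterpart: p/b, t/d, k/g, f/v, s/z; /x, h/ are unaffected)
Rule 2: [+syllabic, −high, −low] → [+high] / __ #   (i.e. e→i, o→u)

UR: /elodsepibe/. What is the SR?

elotsepibi

Rule 1 (regressive voicing assimilation): /d/ precedes the voiceless obstruent /s/, so it devoices to [t] by assimilation. /elodsepibe/ → elotsepibe.
Rule 2 (final vowel raising): /e/ is a mid vowel in word-final position, so it raises to [i]. /elotsepibe/ → elotsepibi.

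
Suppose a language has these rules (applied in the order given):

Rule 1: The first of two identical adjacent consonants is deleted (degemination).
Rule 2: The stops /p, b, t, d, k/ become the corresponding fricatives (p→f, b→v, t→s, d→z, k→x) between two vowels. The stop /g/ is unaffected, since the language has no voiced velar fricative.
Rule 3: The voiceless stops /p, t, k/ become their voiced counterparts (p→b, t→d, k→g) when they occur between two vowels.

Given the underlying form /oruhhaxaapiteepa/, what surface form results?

Rule 1 (degemination): /hh/ is a geminate; the first /h/ deletes. /oruhhaxaapiteepa/ → oruhaxaapiteepa.
Rule 2 (intervocalic spirantization): /p/ is a stop between vowels /a/ and /i/, so it spirantizes to the fricative [f]. /t/ is a stop between vowels /i/ and /e/, so it spirantizes to the fricative [s]. /p/ is a stop between vowels /e/ and /a/, so it spirantizes to the fricative [f]. /oruhaxaapiteepa/ → oruhaxaafiseefa.
Rule 3 (intervocalic voicing): no segment meets the environment; /oruhaxaafiseefa/ is unchanged.

oruhaxaafiseefa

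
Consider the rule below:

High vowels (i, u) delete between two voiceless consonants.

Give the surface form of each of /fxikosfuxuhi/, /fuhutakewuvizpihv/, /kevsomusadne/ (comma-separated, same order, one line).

/fxikosfuxuhi/: /i/ is a high vowel flanked by voiceless consonants /x/ and /k/, so it deletes. /u/ is a high vowel flanked by voiceless consonants /f/ and /x/, so it deletes. /u/ is a high vowel flanked by voiceless consonants /x/ and /h/, so it deletes. → [fxkosfxhi].
/fuhutakewuvizpihv/: /u/ is a high vowel flanked by voiceless consonants /f/ and /h/, so it deletes. /u/ is a high vowel flanked by voiceless consonants /h/ and /t/, so it deletes. /i/ is a high vowel flanked by voiceless consonants /p/ and /h/, so it deletes. → [fhtakewuvizphv].
/kevsomusadne/: the rule's environment is not met; surfaces unchanged as [kevsomusadne].

fxkosfxhi, fhtakewuvizphv, kevsomusadne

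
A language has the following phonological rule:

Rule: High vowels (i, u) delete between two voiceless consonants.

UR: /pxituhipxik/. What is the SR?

/i/ is a high vowel flanked by voiceless consonants /x/ and /t/, so it deletes.
/u/ is a high vowel flanked by voiceless consonants /t/ and /h/, so it deletes.
/i/ is a high vowel flanked by voiceless consonants /h/ and /p/, so it deletes.
/i/ is a high vowel flanked by voiceless consonants /x/ and /k/, so it deletes.
Surface form: [pxthpxk].

pxthpxk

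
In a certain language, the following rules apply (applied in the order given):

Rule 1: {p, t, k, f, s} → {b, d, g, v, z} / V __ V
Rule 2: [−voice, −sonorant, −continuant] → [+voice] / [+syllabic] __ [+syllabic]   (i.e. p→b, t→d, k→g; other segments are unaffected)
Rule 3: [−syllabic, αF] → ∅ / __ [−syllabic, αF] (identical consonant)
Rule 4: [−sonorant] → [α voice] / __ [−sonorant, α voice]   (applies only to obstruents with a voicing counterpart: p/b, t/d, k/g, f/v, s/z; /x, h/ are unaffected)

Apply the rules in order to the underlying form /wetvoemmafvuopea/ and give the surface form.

wedvoemavvuobea

Rule 1 (intervocalic voicing): /p/ is a voiceless obstruent between vowels /o/ and /e/, so it voices to [b]. /wetvoemmafvuopea/ → wetvoemmafvuobea.
Rule 2 (intervocalic voicing): no segment meets the environment; /wetvoemmafvuobea/ is unchanged.
Rule 3 (degemination): /mm/ is a geminate; the first /m/ deletes. /wetvoemmafvuobea/ → wetvoemafvuobea.
Rule 4 (regressive voicing assimilation): /t/ precedes the voiced obstruent /v/, so it voices to [d] by assimilation. /f/ precedes the voiced obstruent /v/, so it voices to [v] by assimilation. /wetvoemafvuobea/ → wedvoemavvuobea.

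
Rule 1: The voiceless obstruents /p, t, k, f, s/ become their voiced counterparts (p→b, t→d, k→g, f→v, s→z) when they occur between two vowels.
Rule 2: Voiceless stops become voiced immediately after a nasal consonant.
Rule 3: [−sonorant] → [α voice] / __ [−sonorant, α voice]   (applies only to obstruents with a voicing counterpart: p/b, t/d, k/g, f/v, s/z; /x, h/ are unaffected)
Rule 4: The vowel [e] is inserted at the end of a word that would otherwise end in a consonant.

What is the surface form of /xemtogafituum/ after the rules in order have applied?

Rule 1 (intervocalic voicing): /f/ is a voiceless obstruent between vowels /a/ and /i/, so it voices to [v]. /t/ is a voiceless obstruent between vowels /i/ and /u/, so it voices to [d]. /xemtogafituum/ → xemtogaviduum.
Rule 2 (post-nasal voicing): /t/ is a voiceless stop immediately after the nasal /m/, so it voices to [d]. /xemtogaviduum/ → xemdogaviduum.
Rule 3 (regressive voicing assimilation): no segment meets the environment; /xemdogaviduum/ is unchanged.
Rule 4 (final e-epenthesis): the form ends in the consonant /m/, so [e] is inserted word-finally. /xemdogaviduum/ → xemdogaviduume.

xemdogaviduume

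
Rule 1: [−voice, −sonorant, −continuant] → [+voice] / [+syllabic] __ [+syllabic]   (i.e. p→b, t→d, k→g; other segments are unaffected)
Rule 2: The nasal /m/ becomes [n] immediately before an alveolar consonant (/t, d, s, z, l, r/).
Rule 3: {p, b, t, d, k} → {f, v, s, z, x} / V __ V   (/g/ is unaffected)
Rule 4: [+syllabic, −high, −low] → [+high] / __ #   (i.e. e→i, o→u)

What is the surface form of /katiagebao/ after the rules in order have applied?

kaziagevau

Rule 1 (intervocalic voicing): /t/ is a voiceless stop between vowels /a/ and /i/, so it voices to [d]. /katiagebao/ → kadiagebao.
Rule 2 (nasal place assimilation): no segment meets the environment; /kadiagebao/ is unchanged.
Rule 3 (intervocalic spirantization): /d/ is a stop between vowels /a/ and /i/, so it spirantizes to the fricative [z]. /b/ is a stop between vowels /e/ and /a/, so it spirantizes to the fricative [v]. /kadiagebao/ → kaziagevao.
Rule 4 (final vowel raising): /o/ is a mid vowel in word-final position, so it raises to [u]. /kaziagevao/ → kaziagevau.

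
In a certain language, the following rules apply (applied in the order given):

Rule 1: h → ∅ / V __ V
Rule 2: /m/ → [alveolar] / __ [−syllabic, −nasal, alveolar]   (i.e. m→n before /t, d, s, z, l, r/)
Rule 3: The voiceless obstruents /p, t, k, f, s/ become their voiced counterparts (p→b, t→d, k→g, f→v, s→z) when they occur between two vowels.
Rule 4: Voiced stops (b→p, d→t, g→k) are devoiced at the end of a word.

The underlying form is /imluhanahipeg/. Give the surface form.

inluanaibek

Rule 1 (intervocalic h-deletion): /h/ occurs between vowels /u/ and /a/, so it deletes. /h/ occurs between vowels /a/ and /i/, so it deletes. /imluhanahipeg/ → imluanaipeg.
Rule 2 (nasal place assimilation): /m/ precedes the alveolar consonant /l/, so it assimilates in place to [n]. /imluanaipeg/ → inluanaipeg.
Rule 3 (intervocalic voicing): /p/ is a voiceless obstruent between vowels /i/ and /e/, so it voices to [b]. /inluanaipeg/ → inluanaibeg.
Rule 4 (final devoicing): /g/ is a voiced stop in word-final position, so it devoices to [k]. /inluanaibeg/ → inluanaibek.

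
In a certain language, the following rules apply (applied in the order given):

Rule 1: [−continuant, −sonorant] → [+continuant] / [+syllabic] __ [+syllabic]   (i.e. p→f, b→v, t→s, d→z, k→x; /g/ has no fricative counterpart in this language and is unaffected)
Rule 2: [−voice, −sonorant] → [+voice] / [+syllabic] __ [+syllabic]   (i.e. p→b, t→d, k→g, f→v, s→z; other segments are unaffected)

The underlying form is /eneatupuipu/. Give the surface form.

Rule 1 (intervocalic spirantization): /t/ is a stop between vowels /a/ and /u/, so it spirantizes to the fricative [s]. /p/ is a stop between vowels /u/ and /u/, so it spirantizes to the fricative [f]. /p/ is a stop between vowels /i/ and /u/, so it spirantizes to the fricative [f]. /eneatupuipu/ → eneasufuifu.
Rule 2 (intervocalic voicing): /s/ is a voiceless obstruent between vowels /a/ and /u/, so it voices to [z]. /f/ is a voiceless obstruent between vowels /u/ and /u/, so it voices to [v]. /f/ is a voiceless obstruent between vowels /i/ and /u/, so it voices to [v]. /eneasufuifu/ → eneazuvuivu.

eneazuvuivu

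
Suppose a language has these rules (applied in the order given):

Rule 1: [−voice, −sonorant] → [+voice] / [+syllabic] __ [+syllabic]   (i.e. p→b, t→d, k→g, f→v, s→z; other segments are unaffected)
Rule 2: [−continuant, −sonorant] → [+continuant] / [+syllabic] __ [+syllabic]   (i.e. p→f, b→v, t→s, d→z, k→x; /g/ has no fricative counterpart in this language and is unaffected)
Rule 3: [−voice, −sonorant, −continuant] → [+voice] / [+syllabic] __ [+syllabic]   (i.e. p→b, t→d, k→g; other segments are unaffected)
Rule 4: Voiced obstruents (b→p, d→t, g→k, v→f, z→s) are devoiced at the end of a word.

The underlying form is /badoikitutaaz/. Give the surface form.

bazoigizuzaas

Rule 1 (intervocalic voicing): /k/ is a voiceless obstruent between vowels /i/ and /i/, so it voices to [g]. /t/ is a voiceless obstruent between vowels /i/ and /u/, so it voices to [d]. /t/ is a voiceless obstruent between vowels /u/ and /a/, so it voices to [d]. /badoikitutaaz/ → badoigidudaaz.
Rule 2 (intervocalic spirantization): /d/ is a stop between vowels /a/ and /o/, so it spirantizes to the fricative [z]. /d/ is a stop between vowels /i/ and /u/, so it spirantizes to the fricative [z]. /d/ is a stop between vowels /u/ and /a/, so it spirantizes to the fricative [z]. /badoigidudaaz/ → bazoigizuzaaz.
Rule 3 (intervocalic voicing): no segment meets the environment; /bazoigizuzaaz/ is unchanged.
Rule 4 (final devoicing): /z/ is a voiced obstruent in word-final position, so it devoices to [s]. /bazoigizuzaaz/ → bazoigizuzaas.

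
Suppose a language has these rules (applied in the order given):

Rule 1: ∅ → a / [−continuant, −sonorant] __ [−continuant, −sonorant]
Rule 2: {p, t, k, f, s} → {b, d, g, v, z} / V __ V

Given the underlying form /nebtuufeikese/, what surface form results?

nebaduuveigeze

Rule 1 (stop-cluster a-epenthesis): /b/ and /t/ form a stop–stop cluster, so [a] is inserted between them. /nebtuufeikese/ → nebatuufeikese.
Rule 2 (intervocalic voicing): /t/ is a voiceless obstruent between vowels /a/ and /u/, so it voices to [d]. /f/ is a voiceless obstruent between vowels /u/ and /e/, so it voices to [v]. /k/ is a voiceless obstruent between vowels /i/ and /e/, so it voices to [g]. /s/ is a voiceless obstruent between vowels /e/ and /e/, so it voices to [z]. /nebatuufeikese/ → nebaduuveigeze.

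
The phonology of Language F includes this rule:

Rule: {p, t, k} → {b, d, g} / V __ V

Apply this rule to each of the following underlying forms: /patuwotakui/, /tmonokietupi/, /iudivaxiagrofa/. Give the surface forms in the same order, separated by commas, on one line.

paduwodagui, tmonogiedubi, iudivaxiagrofa

/patuwotakui/: /t/ is a voiceless stop between vowels /a/ and /u/, so it voices to [d]. /t/ is a voiceless stop between vowels /o/ and /a/, so it voices to [d]. /k/ is a voiceless stop between vowels /a/ and /u/, so it voices to [g]. → [paduwodagui].
/tmonokietupi/: /k/ is a voiceless stop between vowels /o/ and /i/, so it voices to [g]. /t/ is a voiceless stop between vowels /e/ and /u/, so it voices to [d]. /p/ is a voiceless stop between vowels /u/ and /i/, so it voices to [b]. → [tmonogiedubi].
/iudivaxiagrofa/: the rule's environment is not met; surfaces unchanged as [iudivaxiagrofa].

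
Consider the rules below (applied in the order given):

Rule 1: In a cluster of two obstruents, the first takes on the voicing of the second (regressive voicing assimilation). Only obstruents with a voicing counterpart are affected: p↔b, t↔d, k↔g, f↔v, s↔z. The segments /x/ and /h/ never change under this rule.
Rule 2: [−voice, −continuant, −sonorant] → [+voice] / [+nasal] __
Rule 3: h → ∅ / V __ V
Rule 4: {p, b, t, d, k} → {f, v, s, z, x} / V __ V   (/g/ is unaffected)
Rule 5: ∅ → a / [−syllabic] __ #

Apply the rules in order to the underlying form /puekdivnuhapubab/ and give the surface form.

Rule 1 (regressive voicing assimilation): /k/ precedes the voiced obstruent /d/, so it voices to [g] by assimilation. /puekdivnuhapubab/ → puegdivnuhapubab.
Rule 2 (post-nasal voicing): no segment meets the environment; /puegdivnuhapubab/ is unchanged.
Rule 3 (intervocalic h-deletion): /h/ occurs between vowels /u/ and /a/, so it deletes. /puegdivnuhapubab/ → puegdivnuapubab.
Rule 4 (intervocalic spirantization): /p/ is a stop between vowels /a/ and /u/, so it spirantizes to the fricative [f]. /b/ is a stop between vowels /u/ and /a/, so it spirantizes to the fricative [v]. /puegdivnuapubab/ → puegdivnuafuvab.
Rule 5 (final a-epenthesis): the form ends in the consonant /b/, so [a] is inserted word-finally. /puegdivnuafuvab/ → puegdivnuafuvaba.

puegdivnuafuvaba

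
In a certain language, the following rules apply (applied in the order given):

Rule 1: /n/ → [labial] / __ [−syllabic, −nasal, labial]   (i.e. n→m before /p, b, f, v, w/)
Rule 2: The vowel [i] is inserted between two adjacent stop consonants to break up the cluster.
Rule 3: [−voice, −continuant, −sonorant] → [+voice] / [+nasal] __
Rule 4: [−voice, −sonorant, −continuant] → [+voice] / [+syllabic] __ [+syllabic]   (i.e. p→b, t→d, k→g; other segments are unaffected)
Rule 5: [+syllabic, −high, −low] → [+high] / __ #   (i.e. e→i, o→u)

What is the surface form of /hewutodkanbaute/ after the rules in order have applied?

hewudodigambaudi

Rule 1 (nasal place assimilation): /n/ precedes the labial consonant /b/, so it assimilates in place to [m]. /hewutodkanbaute/ → hewutodkambaute.
Rule 2 (stop-cluster i-epenthesis): /d/ and /k/ form a stop–stop cluster, so [i] is inserted between them. /hewutodkambaute/ → hewutodikambaute.
Rule 3 (post-nasal voicing): no segment meets the environment; /hewutodikambaute/ is unchanged.
Rule 4 (intervocalic voicing): /t/ is a voiceless stop between vowels /u/ and /o/, so it voices to [d]. /k/ is a voiceless stop between vowels /i/ and /a/, so it voices to [g]. /t/ is a voiceless stop between vowels /u/ and /e/, so it voices to [d]. /hewutodikambaute/ → hewudodigambaude.
Rule 5 (final vowel raising): /e/ is a mid vowel in word-final position, so it raises to [i]. /hewudodigambaude/ → hewudodigambaudi.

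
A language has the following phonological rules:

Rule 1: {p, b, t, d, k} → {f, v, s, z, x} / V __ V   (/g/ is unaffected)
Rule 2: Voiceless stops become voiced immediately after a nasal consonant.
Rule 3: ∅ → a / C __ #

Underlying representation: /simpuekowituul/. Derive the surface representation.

Rule 1 (intervocalic spirantization): /k/ is a stop between vowels /e/ and /o/, so it spirantizes to the fricative [x]. /t/ is a stop between vowels /i/ and /u/, so it spirantizes to the fricative [s]. /simpuekowituul/ → simpuexowisuul.
Rule 2 (post-nasal voicing): /p/ is a voiceless stop immediately after the nasal /m/, so it voices to [b]. /simpuexowisuul/ → simbuexowisuul.
Rule 3 (final a-epenthesis): the form ends in the consonant /l/, so [a] is inserted word-finally. /simbuexowisuul/ → simbuexowisuula.

simbuexowisuula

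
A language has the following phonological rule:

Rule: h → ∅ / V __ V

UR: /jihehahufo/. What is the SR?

/h/ occurs between vowels /i/ and /e/, so it deletes.
/h/ occurs between vowels /e/ and /a/, so it deletes.
/h/ occurs between vowels /a/ and /u/, so it deletes.
Surface form: [jieaufo].

jieaufo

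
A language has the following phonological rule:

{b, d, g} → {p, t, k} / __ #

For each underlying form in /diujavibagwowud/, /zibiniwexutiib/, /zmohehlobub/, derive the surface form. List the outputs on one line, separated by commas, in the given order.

/diujavibagwowud/: /d/ is a voiced stop in word-final position, so it devoices to [t]. → [diujavibagwowut].
/zibiniwexutiib/: /b/ is a voiced stop in word-final position, so it devoices to [p]. → [zibiniwexutiip].
/zmohehlobub/: /b/ is a voiced stop in word-final position, so it devoices to [p]. → [zmohehlobup].

diujavibagwowut, zibiniwexutiip, zmohehlobup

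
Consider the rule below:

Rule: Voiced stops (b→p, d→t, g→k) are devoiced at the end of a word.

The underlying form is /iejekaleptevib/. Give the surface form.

iejekaleptevip

/b/ is a voiced stop in word-final position, so it devoices to [p].
Surface form: [iejekaleptevip].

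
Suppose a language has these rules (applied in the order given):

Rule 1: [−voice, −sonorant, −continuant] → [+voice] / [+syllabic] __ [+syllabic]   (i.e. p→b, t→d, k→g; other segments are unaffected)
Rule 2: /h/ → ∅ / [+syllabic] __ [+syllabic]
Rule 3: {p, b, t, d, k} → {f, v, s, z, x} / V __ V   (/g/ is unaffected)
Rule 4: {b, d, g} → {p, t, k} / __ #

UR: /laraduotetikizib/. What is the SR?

Rule 1 (intervocalic voicing): /t/ is a voiceless stop between vowels /o/ and /e/, so it voices to [d]. /t/ is a voiceless stop between vowels /e/ and /i/, so it voices to [d]. /k/ is a voiceless stop between vowels /i/ and /i/, so it voices to [g]. /laraduotetikizib/ → laraduodedigizib.
Rule 2 (intervocalic h-deletion): no segment meets the environment; /laraduodedigizib/ is unchanged.
Rule 3 (intervocalic spirantization): /d/ is a stop between vowels /a/ and /u/, so it spirantizes to the fricative [z]. /d/ is a stop between vowels /o/ and /e/, so it spirantizes to the fricative [z]. /d/ is a stop between vowels /e/ and /i/, so it spirantizes to the fricative [z]. /laraduodedigizib/ → larazuozezigizib.
Rule 4 (final devoicing): /b/ is a voiced stop in word-final position, so it devoices to [p]. /larazuozezigizib/ → larazuozezigizip.

larazuozezigizip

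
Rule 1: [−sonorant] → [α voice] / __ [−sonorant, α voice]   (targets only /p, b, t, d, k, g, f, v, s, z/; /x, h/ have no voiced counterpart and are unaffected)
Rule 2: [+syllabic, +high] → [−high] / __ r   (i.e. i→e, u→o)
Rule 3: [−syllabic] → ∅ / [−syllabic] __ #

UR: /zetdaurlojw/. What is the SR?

zeddaorloj

Rule 1 (regressive voicing assimilation): /t/ precedes the voiced obstruent /d/, so it voices to [d] by assimilation. /zetdaurlojw/ → zeddaurlojw.
Rule 2 (pre-rhotic lowering): /u/ is a high vowel immediately before /r/, so it lowers to [o]. /zeddaurlojw/ → zeddaorlojw.
Rule 3 (final cluster simplification): /w/ is the second consonant of a word-final cluster /jw/, so it deletes. /zeddaorlojw/ → zeddaorloj.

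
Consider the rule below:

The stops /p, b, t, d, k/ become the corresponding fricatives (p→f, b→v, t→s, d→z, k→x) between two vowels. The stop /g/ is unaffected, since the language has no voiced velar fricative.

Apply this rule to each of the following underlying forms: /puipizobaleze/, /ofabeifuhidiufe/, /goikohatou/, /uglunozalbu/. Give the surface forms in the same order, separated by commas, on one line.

/puipizobaleze/: /p/ is a stop between vowels /i/ and /i/, so it spirantizes to the fricative [f]. /b/ is a stop between vowels /o/ and /a/, so it spirantizes to the fricative [v]. → [puifizovaleze].
/ofabeifuhidiufe/: /b/ is a stop between vowels /a/ and /e/, so it spirantizes to the fricative [v]. /d/ is a stop between vowels /i/ and /i/, so it spirantizes to the fricative [z]. → [ofaveifuhiziufe].
/goikohatou/: /k/ is a stop between vowels /i/ and /o/, so it spirantizes to the fricative [x]. /t/ is a stop between vowels /a/ and /o/, so it spirantizes to the fricative [s]. → [goixohasou].
/uglunozalbu/: the rule's environment is not met; surfaces unchanged as [uglunozalbu].

puifizovaleze, ofaveifuhiziufe, goixohasou, uglunozalbu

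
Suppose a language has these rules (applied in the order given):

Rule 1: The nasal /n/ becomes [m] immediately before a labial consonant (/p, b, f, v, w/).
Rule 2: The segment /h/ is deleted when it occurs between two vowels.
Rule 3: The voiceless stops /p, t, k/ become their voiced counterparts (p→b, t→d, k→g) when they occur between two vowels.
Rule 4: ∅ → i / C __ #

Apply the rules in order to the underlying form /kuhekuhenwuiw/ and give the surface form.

kueguemwuiwi

Rule 1 (nasal place assimilation): /n/ precedes the labial consonant /w/, so it assimilates in place to [m]. /kuhekuhenwuiw/ → kuhekuhemwuiw.
Rule 2 (intervocalic h-deletion): /h/ occurs between vowels /u/ and /e/, so it deletes. /h/ occurs between vowels /u/ and /e/, so it deletes. /kuhekuhemwuiw/ → kuekuemwuiw.
Rule 3 (intervocalic voicing): /k/ is a voiceless stop between vowels /e/ and /u/, so it voices to [g]. /kuekuemwuiw/ → kueguemwuiw.
Rule 4 (final i-epenthesis): the form ends in the consonant /w/, so [i] is inserted word-finally. /kueguemwuiw/ → kueguemwuiwi.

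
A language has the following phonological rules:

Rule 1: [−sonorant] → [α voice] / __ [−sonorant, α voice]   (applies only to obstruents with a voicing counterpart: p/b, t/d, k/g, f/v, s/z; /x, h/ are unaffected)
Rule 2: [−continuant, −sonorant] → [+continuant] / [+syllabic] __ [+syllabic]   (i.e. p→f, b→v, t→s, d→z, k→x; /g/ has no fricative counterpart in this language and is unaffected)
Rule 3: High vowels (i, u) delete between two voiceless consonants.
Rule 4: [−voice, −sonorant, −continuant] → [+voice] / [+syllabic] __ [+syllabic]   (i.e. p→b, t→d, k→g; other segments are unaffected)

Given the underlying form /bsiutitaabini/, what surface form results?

Rule 1 (regressive voicing assimilation): /b/ precedes the voiceless obstruent /s/, so it devoices to [p] by assimilation. /bsiutitaabini/ → psiutitaabini.
Rule 2 (intervocalic spirantization): /t/ is a stop between vowels /u/ and /i/, so it spirantizes to the fricative [s]. /t/ is a stop between vowels /i/ and /a/, so it spirantizes to the fricative [s]. /b/ is a stop between vowels /a/ and /i/, so it spirantizes to the fricative [v]. /psiutitaabini/ → psiusisaavini.
Rule 3 (high vowel syncope): /i/ is a high vowel flanked by voiceless consonants /s/ and /s/, so it deletes. /psiusisaavini/ → psiussaavini.
Rule 4 (intervocalic voicing): no segment meets the environment; /psiussaavini/ is unchanged.

psiussaavini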